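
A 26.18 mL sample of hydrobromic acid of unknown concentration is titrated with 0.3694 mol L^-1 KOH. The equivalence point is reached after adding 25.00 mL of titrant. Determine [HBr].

0.353 M

n(KOH) delivered = 0.3694 x 0.02500 = 0.009235 mol.
For a 1:1 reaction, n(HBr) = 0.009235 mol.
[HBr] = 0.009235 mol / 0.02618 L = 0.353 M.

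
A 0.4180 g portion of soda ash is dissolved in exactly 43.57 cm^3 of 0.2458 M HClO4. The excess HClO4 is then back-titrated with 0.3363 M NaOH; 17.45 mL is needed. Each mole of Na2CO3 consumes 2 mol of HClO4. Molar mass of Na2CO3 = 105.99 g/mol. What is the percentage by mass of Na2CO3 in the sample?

61.4%

Total n(HClO4) added = 0.2458 x 0.04357 = 0.01071 mol.
n(NaOH) used = 0.3363 x 0.01745 = 0.005868 mol, which equals the excess n(HClO4).
So n(HClO4) consumed by the sample = 0.01071 - 0.005868 = 0.004841 mol.
n(Na2CO3) = 0.004841 / 2 = 0.002421 mol.
mass Na2CO3 = 0.002421 x 105.99 = 0.2566 g, so %Na2CO3 = 0.2566/0.4180 x 100 = 61.4%.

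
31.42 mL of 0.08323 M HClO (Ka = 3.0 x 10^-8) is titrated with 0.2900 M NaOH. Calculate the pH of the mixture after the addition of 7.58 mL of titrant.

Initial n(HClO) = 0.08323 x 0.03142 = 0.002615 mol.
n(NaOH) added = 0.2900 x 0.007580 = 0.002198 mol, converting that many moles of HClO to ClO-.
Remaining n(HClO) = 0.0004169 mol; n(ClO-) = 0.002198 mol.
By Henderson-Hasselbalch, pH = pKa + log([A^-]/[HA]) = 7.52 + log(0.002198/0.0004169) = 7.52 + (+0.72) = 8.24.

8.24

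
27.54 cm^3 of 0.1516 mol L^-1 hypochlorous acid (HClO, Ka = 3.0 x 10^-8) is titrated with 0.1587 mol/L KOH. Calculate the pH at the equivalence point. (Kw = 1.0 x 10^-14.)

10.21

n(HClO) = 0.1516 x 0.02754 = 0.004175 mol; V(KOH) at equivalence = 0.004175/0.1587 = 0.02631 L.
At equivalence all the acid is converted to ClO-; total volume = 0.02754 + 0.02631 = 0.05385 L, so [ClO-] = 0.004175/0.05385 = 0.07753 M.
Kb = Kw/Ka = 1.0e-14 / 3.0 x 10^-8 = 3.33e-7.
[OH^-] = sqrt(Kb x [ClO-]) = sqrt(3.33e-7 x 0.07753) = 0.000161 M.
pOH = 3.79, so pH = 14.00 - 3.79 = 10.21.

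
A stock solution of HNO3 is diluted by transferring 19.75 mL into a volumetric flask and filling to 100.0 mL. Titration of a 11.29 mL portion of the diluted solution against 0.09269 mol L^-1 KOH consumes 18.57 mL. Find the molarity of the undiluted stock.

n(KOH) = 0.09269 x 0.01857 = 0.001721 mol.
n(HNO3) in the aliquot = 0.001721 mol.
[diluted HNO3] = 0.001721 / 0.01129 = 0.1525 M.
Dilution factor = 100.0/19.75 = 5.063, so [stock] = 0.1525 x 5.063 = 0.772 M.

0.772 M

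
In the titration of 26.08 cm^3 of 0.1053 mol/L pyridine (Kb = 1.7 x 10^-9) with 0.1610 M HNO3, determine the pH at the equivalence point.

n(C5H5N) = 0.1053 x 0.02608 = 0.002746 mol; V(HNO3) at equivalence = 0.002746/0.1610 = 0.01706 L.
At equivalence the base is fully converted to C5H5NH+; total volume = 0.04314 L, so [C5H5NH+] = 0.002746/0.04314 = 0.06366 M.
Ka(C5H5NH+) = Kw/Kb = 1.0e-14 / 1.7 x 10^-9 = 5.88e-6.
[H^+] = sqrt(Ka x [C5H5NH+]) = sqrt(5.88e-6 x 0.06366) = 0.000612 M.
pH = -log(0.000612) = 3.21.

3.21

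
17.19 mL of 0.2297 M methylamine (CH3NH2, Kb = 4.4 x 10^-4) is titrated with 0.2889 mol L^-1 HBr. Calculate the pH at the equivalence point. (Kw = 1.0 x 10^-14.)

n(CH3NH2) = 0.2297 x 0.01719 = 0.003949 mol; V(HBr) at equivalence = 0.003949/0.2889 = 0.01367 L.
At equivalence the base is fully converted to CH3NH3+; total volume = 0.03086 L, so [CH3NH3+] = 0.003949/0.03086 = 0.1280 M.
Ka(CH3NH3+) = Kw/Kb = 1.0e-14 / 4.4 x 10^-4 = 2.27e-11.
[H^+] = sqrt(Ka x [CH3NH3+]) = sqrt(2.27e-11 x 0.1280) = 1.71e-6 M.
pH = -log(1.71e-6) = 5.77.

5.77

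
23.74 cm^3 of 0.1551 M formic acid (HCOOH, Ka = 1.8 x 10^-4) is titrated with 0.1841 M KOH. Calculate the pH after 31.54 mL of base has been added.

12.58

n(acid) = 0.1551 x 0.02374 = 0.003682 mol; n(KOH) added = 0.1841 x 0.03154 = 0.005807 mol.
Base is in excess by 0.005807 - 0.003682 = 0.002124 mol in a total volume of 0.05528 L.
[OH^-] = 0.002124/0.05528 = 0.03843 M, so pOH = 1.42 and pH = 14.00 - 1.42 = 12.58.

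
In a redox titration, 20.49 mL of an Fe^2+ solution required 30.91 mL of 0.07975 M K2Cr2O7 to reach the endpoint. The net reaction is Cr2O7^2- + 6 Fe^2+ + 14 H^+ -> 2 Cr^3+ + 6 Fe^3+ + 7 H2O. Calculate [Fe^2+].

n(K2Cr2O7) = 0.07975 x 0.03091 = 0.002465 mol.
From the balanced equation, 1 mol K2Cr2O7 reacts with 6 mol Fe^2+, so n(Fe^2+) = 0.002465 x 6/1 = 0.01479 mol.
[Fe^2+] = 0.01479 / 0.02049 L = 0.722 M.

0.722 M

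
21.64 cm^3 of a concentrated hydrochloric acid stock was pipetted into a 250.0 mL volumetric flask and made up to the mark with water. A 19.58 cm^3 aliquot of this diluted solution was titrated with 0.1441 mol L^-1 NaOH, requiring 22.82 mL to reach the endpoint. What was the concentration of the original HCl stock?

n(NaOH) = 0.1441 x 0.02282 = 0.003288 mol.
n(HCl) in the aliquot = 0.003288 mol.
[diluted HCl] = 0.003288 / 0.01958 = 0.1679 M.
Dilution factor = 250.0/21.64 = 11.55, so [stock] = 0.1679 x 11.55 = 1.94 M.

1.94 M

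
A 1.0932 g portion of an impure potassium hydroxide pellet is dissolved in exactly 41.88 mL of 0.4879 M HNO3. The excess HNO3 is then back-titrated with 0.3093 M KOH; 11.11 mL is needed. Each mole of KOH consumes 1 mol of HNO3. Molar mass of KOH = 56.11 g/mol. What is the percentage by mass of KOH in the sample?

Total n(HNO3) added = 0.4879 x 0.04188 = 0.02043 mol.
n(KOH) used = 0.3093 x 0.01111 = 0.003436 mol, which equals the excess n(HNO3).
So n(HNO3) consumed by the sample = 0.02043 - 0.003436 = 0.01700 mol.
n(KOH) = 0.01700 / 1 = 0.01700 mol.
mass KOH = 0.01700 x 56.11 = 0.9537 g, so %KOH = 0.9537/1.0932 x 100 = 87.2%.

87.2%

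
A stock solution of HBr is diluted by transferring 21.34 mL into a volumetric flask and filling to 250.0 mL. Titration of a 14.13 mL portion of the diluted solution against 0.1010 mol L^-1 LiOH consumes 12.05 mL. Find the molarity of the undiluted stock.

n(LiOH) = 0.1010 x 0.01205 = 0.001217 mol.
n(HBr) in the aliquot = 0.001217 mol.
[diluted HBr] = 0.001217 / 0.01413 = 0.08613 M.
Dilution factor = 250.0/21.34 = 11.72, so [stock] = 0.08613 x 11.72 = 1.01 M.

1.01 M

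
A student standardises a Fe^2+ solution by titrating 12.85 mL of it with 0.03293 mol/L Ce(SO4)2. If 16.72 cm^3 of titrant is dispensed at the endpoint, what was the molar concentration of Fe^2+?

n(Ce(SO4)2) = 0.03293 x 0.01672 = 0.0005506 mol.
From the balanced equation, 1 mol Ce(SO4)2 reacts with 1 mol Fe^2+, so n(Fe^2+) = 0.0005506 x 1/1 = 0.0005506 mol.
[Fe^2+] = 0.0005506 / 0.01285 L = 0.0428 M.

0.0428 M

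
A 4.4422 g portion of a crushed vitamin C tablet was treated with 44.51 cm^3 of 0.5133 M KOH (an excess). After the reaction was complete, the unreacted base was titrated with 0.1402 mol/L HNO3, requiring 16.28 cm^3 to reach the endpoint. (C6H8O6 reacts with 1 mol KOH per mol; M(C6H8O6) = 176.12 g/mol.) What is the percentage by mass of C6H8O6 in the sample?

Total n(KOH) added = 0.5133 x 0.04451 = 0.02285 mol.
n(HNO3) used = 0.1402 x 0.01628 = 0.002282 mol, which equals the excess n(KOH).
So n(KOH) consumed by the sample = 0.02285 - 0.002282 = 0.02056 mol.
n(C6H8O6) = 0.02056 / 1 = 0.02056 mol.
mass C6H8O6 = 0.02056 x 176.12 = 3.622 g, so %C6H8O6 = 3.622/4.4422 x 100 = 81.5%.

81.5%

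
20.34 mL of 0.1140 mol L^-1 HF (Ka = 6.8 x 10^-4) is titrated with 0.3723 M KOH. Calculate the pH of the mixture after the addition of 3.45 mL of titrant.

Initial n(HF) = 0.1140 x 0.02034 = 0.002319 mol.
n(KOH) added = 0.3723 x 0.003450 = 0.001284 mol, converting that many moles of HF to F-.
Remaining n(HF) = 0.001034 mol; n(F-) = 0.001284 mol.
By Henderson-Hasselbalch, pH = pKa + log([A^-]/[HA]) = 3.17 + log(0.001284/0.001034) = 3.17 + (+0.09) = 3.26.

3.26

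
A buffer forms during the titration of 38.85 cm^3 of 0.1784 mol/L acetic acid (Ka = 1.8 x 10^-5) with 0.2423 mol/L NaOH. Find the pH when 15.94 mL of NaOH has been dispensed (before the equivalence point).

4.84

Initial n(CH3COOH) = 0.1784 x 0.03885 = 0.006931 mol.
n(NaOH) added = 0.2423 x 0.01594 = 0.003862 mol, converting that many moles of CH3COOH to CH3COO-.
Remaining n(CH3COOH) = 0.003069 mol; n(CH3COO-) = 0.003862 mol.
By Henderson-Hasselbalch, pH = pKa + log([A^-]/[HA]) = 4.74 + log(0.003862/0.003069) = 4.74 + (+0.10) = 4.84.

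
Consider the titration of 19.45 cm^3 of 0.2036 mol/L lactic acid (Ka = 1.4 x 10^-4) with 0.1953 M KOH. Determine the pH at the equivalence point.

n(HC3H5O3) = 0.2036 x 0.01945 = 0.003960 mol; V(KOH) at equivalence = 0.003960/0.1953 = 0.02028 L.
At equivalence all the acid is converted to C3H5O3-; total volume = 0.01945 + 0.02028 = 0.03973 L, so [C3H5O3-] = 0.003960/0.03973 = 0.09968 M.
Kb = Kw/Ka = 1.0e-14 / 1.4 x 10^-4 = 7.14e-11.
[OH^-] = sqrt(Kb x [C3H5O3-]) = sqrt(7.14e-11 x 0.09968) = 2.67e-6 M.
pOH = 5.57, so pH = 14.00 - 5.57 = 8.43.

8.43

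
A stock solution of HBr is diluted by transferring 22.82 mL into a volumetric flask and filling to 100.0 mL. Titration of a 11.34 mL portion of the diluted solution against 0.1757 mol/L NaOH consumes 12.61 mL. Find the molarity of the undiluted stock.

0.856 M

n(NaOH) = 0.1757 x 0.01261 = 0.002216 mol.
n(HBr) in the aliquot = 0.002216 mol.
[diluted HBr] = 0.002216 / 0.01134 = 0.1954 M.
Dilution factor = 100.0/22.82 = 4.382, so [stock] = 0.1954 x 4.382 = 0.856 M.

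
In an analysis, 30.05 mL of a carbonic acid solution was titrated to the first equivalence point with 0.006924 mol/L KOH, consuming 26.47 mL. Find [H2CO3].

n(KOH) = 0.006924 x 0.02647 = 0.0001833 mol.
At the first equivalence point, 1 mol OH^- react per mol H2CO3, so n(H2CO3) = 0.0001833 / 1 = 0.0001833 mol.
[H2CO3] = 0.0001833 / 0.03005 L = 0.00610 M.

0.00610 M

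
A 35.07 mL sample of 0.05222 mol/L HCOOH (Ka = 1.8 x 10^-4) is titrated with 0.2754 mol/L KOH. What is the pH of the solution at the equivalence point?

8.19

n(HCOOH) = 0.05222 x 0.03507 = 0.001831 mol; V(KOH) at equivalence = 0.001831/0.2754 = 0.006650 L.
At equivalence all the acid is converted to HCOO-; total volume = 0.03507 + 0.006650 = 0.04172 L, so [HCOO-] = 0.001831/0.04172 = 0.04390 M.
Kb = Kw/Ka = 1.0e-14 / 1.8 x 10^-4 = 5.56e-11.
[OH^-] = sqrt(Kb x [HCOO-]) = sqrt(5.56e-11 x 0.04390) = 1.56e-6 M.
pOH = 5.81, so pH = 14.00 - 5.81 = 8.19.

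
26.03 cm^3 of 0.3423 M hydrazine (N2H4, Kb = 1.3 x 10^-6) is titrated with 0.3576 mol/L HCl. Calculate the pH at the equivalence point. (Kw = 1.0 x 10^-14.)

n(N2H4) = 0.3423 x 0.02603 = 0.008910 mol; V(HCl) at equivalence = 0.008910/0.3576 = 0.02492 L.
At equivalence the base is fully converted to N2H5+; total volume = 0.05095 L, so [N2H5+] = 0.008910/0.05095 = 0.1749 M.
Ka(N2H5+) = Kw/Kb = 1.0e-14 / 1.3 x 10^-6 = 7.69e-9.
[H^+] = sqrt(Ka x [N2H5+]) = sqrt(7.69e-9 x 0.1749) = 3.67e-5 M.
pH = -log(3.67e-5) = 4.44.

4.44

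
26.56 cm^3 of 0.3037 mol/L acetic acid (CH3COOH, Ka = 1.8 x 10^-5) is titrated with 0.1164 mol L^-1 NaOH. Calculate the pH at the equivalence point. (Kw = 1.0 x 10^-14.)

8.83

n(CH3COOH) = 0.3037 x 0.02656 = 0.008066 mol; V(NaOH) at equivalence = 0.008066/0.1164 = 0.06930 L.
At equivalence all the acid is converted to CH3COO-; total volume = 0.02656 + 0.06930 = 0.09586 L, so [CH3COO-] = 0.008066/0.09586 = 0.08415 M.
Kb = Kw/Ka = 1.0e-14 / 1.8 x 10^-5 = 5.56e-10.
[OH^-] = sqrt(Kb x [CH3COO-]) = sqrt(5.56e-10 x 0.08415) = 6.84e-6 M.
pOH = 5.17, so pH = 14.00 - 5.17 = 8.83.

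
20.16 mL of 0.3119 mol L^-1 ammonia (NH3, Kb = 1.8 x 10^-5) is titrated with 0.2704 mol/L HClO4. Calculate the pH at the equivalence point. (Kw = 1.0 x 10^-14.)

5.05

n(NH3) = 0.3119 x 0.02016 = 0.006288 mol; V(HClO4) at equivalence = 0.006288/0.2704 = 0.02325 L.
At equivalence the base is fully converted to NH4+; total volume = 0.04341 L, so [NH4+] = 0.006288/0.04341 = 0.1448 M.
Ka(NH4+) = Kw/Kb = 1.0e-14 / 1.8 x 10^-5 = 5.56e-10.
[H^+] = sqrt(Ka x [NH4+]) = sqrt(5.56e-10 x 0.1448) = 8.97e-6 M.
pH = -log(8.97e-6) = 5.05.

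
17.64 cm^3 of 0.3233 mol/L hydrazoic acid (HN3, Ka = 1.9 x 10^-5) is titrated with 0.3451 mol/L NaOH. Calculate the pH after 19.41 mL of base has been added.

12.43

n(acid) = 0.3233 x 0.01764 = 0.005703 mol; n(NaOH) added = 0.3451 x 0.01941 = 0.006698 mol.
Base is in excess by 0.006698 - 0.005703 = 0.0009954 mol in a total volume of 0.03705 L.
[OH^-] = 0.0009954/0.03705 = 0.02687 M, so pOH = 1.57 and pH = 14.00 - 1.57 = 12.43.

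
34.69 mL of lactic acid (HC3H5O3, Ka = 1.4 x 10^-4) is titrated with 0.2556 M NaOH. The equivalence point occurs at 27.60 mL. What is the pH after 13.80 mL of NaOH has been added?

13.80 mL is exactly half the equivalence volume (27.60/2), i.e. the half-equivalence point.
There, n(HA) = n(A^-), so pH = pKa = -log(1.4 x 10^-4) = 3.85.

3.85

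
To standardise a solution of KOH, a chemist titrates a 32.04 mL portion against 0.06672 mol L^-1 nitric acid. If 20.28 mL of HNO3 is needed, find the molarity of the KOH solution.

n(HNO3) delivered = 0.06672 x 0.02028 = 0.001353 mol.
For a 1:1 reaction, n(KOH) = 0.001353 mol.
[KOH] = 0.001353 mol / 0.03204 L = 0.0422 M.

0.0422 M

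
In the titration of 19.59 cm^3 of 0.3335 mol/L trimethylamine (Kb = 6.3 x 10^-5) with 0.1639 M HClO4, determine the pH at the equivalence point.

5.38

n((CH3)3N) = 0.3335 x 0.01959 = 0.006533 mol; V(HClO4) at equivalence = 0.006533/0.1639 = 0.03986 L.
At equivalence the base is fully converted to (CH3)3NH+; total volume = 0.05945 L, so [(CH3)3NH+] = 0.006533/0.05945 = 0.1099 M.
Ka((CH3)3NH+) = Kw/Kb = 1.0e-14 / 6.3 x 10^-5 = 1.59e-10.
[H^+] = sqrt(Ka x [(CH3)3NH+]) = sqrt(1.59e-10 x 0.1099) = 4.18e-6 M.
pH = -log(4.18e-6) = 5.38.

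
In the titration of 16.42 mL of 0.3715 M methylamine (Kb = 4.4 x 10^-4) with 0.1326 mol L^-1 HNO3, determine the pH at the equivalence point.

5.83

n(CH3NH2) = 0.3715 x 0.01642 = 0.006100 mol; V(HNO3) at equivalence = 0.006100/0.1326 = 0.04600 L.
At equivalence the base is fully converted to CH3NH3+; total volume = 0.06242 L, so [CH3NH3+] = 0.006100/0.06242 = 0.09772 M.
Ka(CH3NH3+) = Kw/Kb = 1.0e-14 / 4.4 x 10^-4 = 2.27e-11.
[H^+] = sqrt(Ka x [CH3NH3+]) = sqrt(2.27e-11 x 0.09772) = 1.49e-6 M.
pH = -log(1.49e-6) = 5.83.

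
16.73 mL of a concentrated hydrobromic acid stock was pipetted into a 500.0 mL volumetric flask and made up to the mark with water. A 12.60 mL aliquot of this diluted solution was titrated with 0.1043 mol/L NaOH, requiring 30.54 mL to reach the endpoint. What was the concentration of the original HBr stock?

7.56 M

n(NaOH) = 0.1043 x 0.03054 = 0.003185 mol.
n(HBr) in the aliquot = 0.003185 mol.
[diluted HBr] = 0.003185 / 0.01260 = 0.2528 M.
Dilution factor = 500.0/16.73 = 29.89, so [stock] = 0.2528 x 29.89 = 7.56 M.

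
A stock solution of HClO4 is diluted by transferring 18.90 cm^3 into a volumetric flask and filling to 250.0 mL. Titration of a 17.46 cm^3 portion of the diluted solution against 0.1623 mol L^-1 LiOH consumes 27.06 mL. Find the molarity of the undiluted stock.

n(LiOH) = 0.1623 x 0.02706 = 0.004392 mol.
n(HClO4) in the aliquot = 0.004392 mol.
[diluted HClO4] = 0.004392 / 0.01746 = 0.2515 M.
Dilution factor = 250.0/18.90 = 13.23, so [stock] = 0.2515 x 13.23 = 3.33 M.

3.33 M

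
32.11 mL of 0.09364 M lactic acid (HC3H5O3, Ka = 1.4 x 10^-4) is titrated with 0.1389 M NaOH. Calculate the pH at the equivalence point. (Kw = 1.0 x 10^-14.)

8.30

n(HC3H5O3) = 0.09364 x 0.03211 = 0.003007 mol; V(NaOH) at equivalence = 0.003007/0.1389 = 0.02165 L.
At equivalence all the acid is converted to C3H5O3-; total volume = 0.03211 + 0.02165 = 0.05376 L, so [C3H5O3-] = 0.003007/0.05376 = 0.05593 M.
Kb = Kw/Ka = 1.0e-14 / 1.4 x 10^-4 = 7.14e-11.
[OH^-] = sqrt(Kb x [C3H5O3-]) = sqrt(7.14e-11 x 0.05593) = 2.00e-6 M.
pOH = 5.70, so pH = 14.00 - 5.70 = 8.30.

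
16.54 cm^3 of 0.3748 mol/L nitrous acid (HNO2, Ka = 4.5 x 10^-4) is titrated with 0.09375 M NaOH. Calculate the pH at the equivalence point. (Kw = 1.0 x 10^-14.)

8.11

n(HNO2) = 0.3748 x 0.01654 = 0.006199 mol; V(NaOH) at equivalence = 0.006199/0.09375 = 0.06612 L.
At equivalence all the acid is converted to NO2-; total volume = 0.01654 + 0.06612 = 0.08266 L, so [NO2-] = 0.006199/0.08266 = 0.07499 M.
Kb = Kw/Ka = 1.0e-14 / 4.5 x 10^-4 = 2.22e-11.
[OH^-] = sqrt(Kb x [NO2-]) = sqrt(2.22e-11 x 0.07499) = 1.29e-6 M.
pOH = 5.89, so pH = 14.00 - 5.89 = 8.11.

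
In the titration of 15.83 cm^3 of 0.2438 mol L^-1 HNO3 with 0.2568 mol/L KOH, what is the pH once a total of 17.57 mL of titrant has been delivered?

12.29

n(acid) = 0.2438 x 0.01583 = 0.003859 mol; n(KOH) added = 0.2568 x 0.01757 = 0.004512 mol.
Base is in excess by 0.004512 - 0.003859 = 0.0006526 mol in a total volume of 0.03340 L.
[OH^-] = 0.0006526/0.03340 = 0.01954 M, so pOH = 1.71 and pH = 14.00 - 1.71 = 12.29.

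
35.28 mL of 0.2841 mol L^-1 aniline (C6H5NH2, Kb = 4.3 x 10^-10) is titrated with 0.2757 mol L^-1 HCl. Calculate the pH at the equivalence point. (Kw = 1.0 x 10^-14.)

2.74

n(C6H5NH2) = 0.2841 x 0.03528 = 0.01002 mol; V(HCl) at equivalence = 0.01002/0.2757 = 0.03635 L.
At equivalence the base is fully converted to C6H5NH3+; total volume = 0.07163 L, so [C6H5NH3+] = 0.01002/0.07163 = 0.1399 M.
Ka(C6H5NH3+) = Kw/Kb = 1.0e-14 / 4.3 x 10^-10 = 2.33e-5.
[H^+] = sqrt(Ka x [C6H5NH3+]) = sqrt(2.33e-5 x 0.1399) = 0.00180 M.
pH = -log(0.00180) = 2.74.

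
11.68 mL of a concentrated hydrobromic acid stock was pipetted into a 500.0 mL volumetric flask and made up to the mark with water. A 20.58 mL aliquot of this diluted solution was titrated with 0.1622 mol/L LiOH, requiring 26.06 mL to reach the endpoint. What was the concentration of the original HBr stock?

8.79 M

n(LiOH) = 0.1622 x 0.02606 = 0.004227 mol.
n(HBr) in the aliquot = 0.004227 mol.
[diluted HBr] = 0.004227 / 0.02058 = 0.2054 M.
Dilution factor = 500.0/11.68 = 42.81, so [stock] = 0.2054 x 42.81 = 8.79 M.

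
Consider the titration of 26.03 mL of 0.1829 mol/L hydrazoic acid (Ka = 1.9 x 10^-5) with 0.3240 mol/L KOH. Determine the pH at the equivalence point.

n(HN3) = 0.1829 x 0.02603 = 0.004761 mol; V(KOH) at equivalence = 0.004761/0.3240 = 0.01469 L.
At equivalence all the acid is converted to N3-; total volume = 0.02603 + 0.01469 = 0.04072 L, so [N3-] = 0.004761/0.04072 = 0.1169 M.
Kb = Kw/Ka = 1.0e-14 / 1.9 x 10^-5 = 5.26e-10.
[OH^-] = sqrt(Kb x [N3-]) = sqrt(5.26e-10 x 0.1169) = 7.84e-6 M.
pOH = 5.11, so pH = 14.00 - 5.11 = 8.89.

8.89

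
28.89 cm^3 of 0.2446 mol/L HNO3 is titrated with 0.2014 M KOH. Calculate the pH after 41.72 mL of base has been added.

12.28

n(acid) = 0.2446 x 0.02889 = 0.007066 mol; n(KOH) added = 0.2014 x 0.04172 = 0.008402 mol.
Base is in excess by 0.008402 - 0.007066 = 0.001336 mol in a total volume of 0.07061 L.
[OH^-] = 0.001336/0.07061 = 0.01892 M, so pOH = 1.72 and pH = 14.00 - 1.72 = 12.28.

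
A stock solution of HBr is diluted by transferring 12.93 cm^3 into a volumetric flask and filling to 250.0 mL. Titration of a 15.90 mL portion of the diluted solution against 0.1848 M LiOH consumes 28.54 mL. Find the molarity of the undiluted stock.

n(LiOH) = 0.1848 x 0.02854 = 0.005274 mol.
n(HBr) in the aliquot = 0.005274 mol.
[diluted HBr] = 0.005274 / 0.01590 = 0.3317 M.
Dilution factor = 250.0/12.93 = 19.33, so [stock] = 0.3317 x 19.33 = 6.41 M.

6.41 M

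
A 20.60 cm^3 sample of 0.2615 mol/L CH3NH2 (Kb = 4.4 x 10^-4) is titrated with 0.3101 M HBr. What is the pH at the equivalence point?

n(CH3NH2) = 0.2615 x 0.02060 = 0.005387 mol; V(HBr) at equivalence = 0.005387/0.3101 = 0.01737 L.
At equivalence the base is fully converted to CH3NH3+; total volume = 0.03797 L, so [CH3NH3+] = 0.005387/0.03797 = 0.1419 M.
Ka(CH3NH3+) = Kw/Kb = 1.0e-14 / 4.4 x 10^-4 = 2.27e-11.
[H^+] = sqrt(Ka x [CH3NH3+]) = sqrt(2.27e-11 x 0.1419) = 1.80e-6 M.
pH = -log(1.80e-6) = 5.75.

5.75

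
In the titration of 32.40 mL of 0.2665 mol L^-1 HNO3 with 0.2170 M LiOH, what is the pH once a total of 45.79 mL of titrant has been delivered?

n(acid) = 0.2665 x 0.03240 = 0.008635 mol; n(LiOH) added = 0.2170 x 0.04579 = 0.009936 mol.
Base is in excess by 0.009936 - 0.008635 = 0.001302 mol in a total volume of 0.07819 L.
[OH^-] = 0.001302/0.07819 = 0.01665 M, so pOH = 1.78 and pH = 14.00 - 1.78 = 12.22.

12.22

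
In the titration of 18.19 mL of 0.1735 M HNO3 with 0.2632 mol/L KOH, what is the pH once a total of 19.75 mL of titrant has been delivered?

12.73

n(acid) = 0.1735 x 0.01819 = 0.003156 mol; n(KOH) added = 0.2632 x 0.01975 = 0.005198 mol.
Base is in excess by 0.005198 - 0.003156 = 0.002042 mol in a total volume of 0.03794 L.
[OH^-] = 0.002042/0.03794 = 0.05383 M, so pOH = 1.27 and pH = 14.00 - 1.27 = 12.73.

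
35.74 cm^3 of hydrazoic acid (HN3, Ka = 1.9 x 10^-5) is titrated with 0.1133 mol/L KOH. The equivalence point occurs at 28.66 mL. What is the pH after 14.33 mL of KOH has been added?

4.72

14.33 mL is exactly half the equivalence volume (28.66/2), i.e. the half-equivalence point.
There, n(HA) = n(A^-), so pH = pKa = -log(1.9 x 10^-5) = 4.72.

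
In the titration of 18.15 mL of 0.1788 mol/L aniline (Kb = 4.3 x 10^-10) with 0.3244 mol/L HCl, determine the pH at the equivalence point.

n(C6H5NH2) = 0.1788 x 0.01815 = 0.003245 mol; V(HCl) at equivalence = 0.003245/0.3244 = 0.01000 L.
At equivalence the base is fully converted to C6H5NH3+; total volume = 0.02815 L, so [C6H5NH3+] = 0.003245/0.02815 = 0.1153 M.
Ka(C6H5NH3+) = Kw/Kb = 1.0e-14 / 4.3 x 10^-10 = 2.33e-5.
[H^+] = sqrt(Ka x [C6H5NH3+]) = sqrt(2.33e-5 x 0.1153) = 0.00164 M.
pH = -log(0.00164) = 2.79.

2.79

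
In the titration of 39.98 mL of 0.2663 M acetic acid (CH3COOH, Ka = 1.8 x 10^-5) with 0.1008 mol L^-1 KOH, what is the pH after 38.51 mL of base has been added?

4.50

Initial n(CH3COOH) = 0.2663 x 0.03998 = 0.01065 mol.
n(KOH) added = 0.1008 x 0.03851 = 0.003882 mol, converting that many moles of CH3COOH to CH3COO-.
Remaining n(CH3COOH) = 0.006765 mol; n(CH3COO-) = 0.003882 mol.
By Henderson-Hasselbalch, pH = pKa + log([A^-]/[HA]) = 4.74 + log(0.003882/0.006765) = 4.74 + (-0.24) = 4.50.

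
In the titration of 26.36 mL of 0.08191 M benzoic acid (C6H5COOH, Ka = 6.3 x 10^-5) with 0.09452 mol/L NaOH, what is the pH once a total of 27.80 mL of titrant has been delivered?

n(acid) = 0.08191 x 0.02636 = 0.002159 mol; n(NaOH) added = 0.09452 x 0.02780 = 0.002628 mol.
Base is in excess by 0.002628 - 0.002159 = 0.0004685 mol in a total volume of 0.05416 L.
[OH^-] = 0.0004685/0.05416 = 0.008650 M, so pOH = 2.06 and pH = 14.00 - 2.06 = 11.94.

11.94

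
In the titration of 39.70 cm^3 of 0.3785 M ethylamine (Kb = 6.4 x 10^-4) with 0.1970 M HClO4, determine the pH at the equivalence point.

n(C2H5NH2) = 0.3785 x 0.03970 = 0.01503 mol; V(HClO4) at equivalence = 0.01503/0.1970 = 0.07628 L.
At equivalence the base is fully converted to C2H5NH3+; total volume = 0.1160 L, so [C2H5NH3+] = 0.01503/0.1160 = 0.1296 M.
Ka(C2H5NH3+) = Kw/Kb = 1.0e-14 / 6.4 x 10^-4 = 1.56e-11.
[H^+] = sqrt(Ka x [C2H5NH3+]) = sqrt(1.56e-11 x 0.1296) = 1.42e-6 M.
pH = -log(1.42e-6) = 5.85.

5.85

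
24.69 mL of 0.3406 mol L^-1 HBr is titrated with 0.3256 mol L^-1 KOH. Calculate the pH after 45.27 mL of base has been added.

12.96

n(acid) = 0.3406 x 0.02469 = 0.008409 mol; n(KOH) added = 0.3256 x 0.04527 = 0.01474 mol.
Base is in excess by 0.01474 - 0.008409 = 0.006330 mol in a total volume of 0.06996 L.
[OH^-] = 0.006330/0.06996 = 0.09049 M, so pOH = 1.04 and pH = 14.00 - 1.04 = 12.96.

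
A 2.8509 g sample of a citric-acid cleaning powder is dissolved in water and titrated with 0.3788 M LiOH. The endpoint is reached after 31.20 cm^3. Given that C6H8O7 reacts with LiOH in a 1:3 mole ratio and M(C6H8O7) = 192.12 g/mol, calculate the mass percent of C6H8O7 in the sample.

26.5%

n(LiOH) = 0.3788 x 0.03120 = 0.01182 mol.
n(C6H8O7) = 0.01182 / 3 = 0.003940 mol.
mass of C6H8O7 = 0.003940 x 192.12 = 0.7569 g.
% purity = 0.7569 / 2.8509 x 100 = 26.5%.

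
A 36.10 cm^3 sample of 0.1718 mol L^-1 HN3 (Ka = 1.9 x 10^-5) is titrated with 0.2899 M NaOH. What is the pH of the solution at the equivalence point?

8.88

n(HN3) = 0.1718 x 0.03610 = 0.006202 mol; V(NaOH) at equivalence = 0.006202/0.2899 = 0.02139 L.
At equivalence all the acid is converted to N3-; total volume = 0.03610 + 0.02139 = 0.05749 L, so [N3-] = 0.006202/0.05749 = 0.1079 M.
Kb = Kw/Ka = 1.0e-14 / 1.9 x 10^-5 = 5.26e-10.
[OH^-] = sqrt(Kb x [N3-]) = sqrt(5.26e-10 x 0.1079) = 7.53e-6 M.
pOH = 5.12, so pH = 14.00 - 5.12 = 8.88.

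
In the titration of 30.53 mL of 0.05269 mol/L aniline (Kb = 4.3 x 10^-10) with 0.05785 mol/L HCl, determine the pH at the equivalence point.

3.10

n(C6H5NH2) = 0.05269 x 0.03053 = 0.001609 mol; V(HCl) at equivalence = 0.001609/0.05785 = 0.02781 L.
At equivalence the base is fully converted to C6H5NH3+; total volume = 0.05834 L, so [C6H5NH3+] = 0.001609/0.05834 = 0.02757 M.
Ka(C6H5NH3+) = Kw/Kb = 1.0e-14 / 4.3 x 10^-10 = 2.33e-5.
[H^+] = sqrt(Ka x [C6H5NH3+]) = sqrt(2.33e-5 x 0.02757) = 0.000801 M.
pH = -log(0.000801) = 3.10.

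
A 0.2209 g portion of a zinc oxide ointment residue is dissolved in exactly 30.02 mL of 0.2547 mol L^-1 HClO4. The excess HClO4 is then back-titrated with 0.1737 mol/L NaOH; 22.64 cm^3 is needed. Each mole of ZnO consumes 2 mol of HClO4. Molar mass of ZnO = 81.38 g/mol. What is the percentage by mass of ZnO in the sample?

Total n(HClO4) added = 0.2547 x 0.03002 = 0.007646 mol.
n(NaOH) used = 0.1737 x 0.02264 = 0.003933 mol, which equals the excess n(HClO4).
So n(HClO4) consumed by the sample = 0.007646 - 0.003933 = 0.003714 mol.
n(ZnO) = 0.003714 / 2 = 0.001857 mol.
mass ZnO = 0.001857 x 81.38 = 0.1511 g, so %ZnO = 0.1511/0.2209 x 100 = 68.4%.

68.4%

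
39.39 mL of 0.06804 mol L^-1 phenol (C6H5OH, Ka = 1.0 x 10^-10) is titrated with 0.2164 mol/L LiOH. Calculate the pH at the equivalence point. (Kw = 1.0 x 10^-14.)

n(C6H5OH) = 0.06804 x 0.03939 = 0.002680 mol; V(LiOH) at equivalence = 0.002680/0.2164 = 0.01238 L.
At equivalence all the acid is converted to C6H5O-; total volume = 0.03939 + 0.01238 = 0.05177 L, so [C6H5O-] = 0.002680/0.05177 = 0.05176 M.
Kb = Kw/Ka = 1.0e-14 / 1.0 x 10^-10 = 0.000100.
[OH^-] = sqrt(Kb x [C6H5O-]) = sqrt(0.000100 x 0.05176) = 0.00228 M.
pOH = 2.64, so pH = 14.00 - 2.64 = 11.36.

11.36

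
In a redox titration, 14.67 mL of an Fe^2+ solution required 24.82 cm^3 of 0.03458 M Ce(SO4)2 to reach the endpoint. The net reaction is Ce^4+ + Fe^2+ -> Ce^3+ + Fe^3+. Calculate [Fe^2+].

0.0585 M

n(Ce(SO4)2) = 0.03458 x 0.02482 = 0.0008583 mol.
From the balanced equation, 1 mol Ce(SO4)2 reacts with 1 mol Fe^2+, so n(Fe^2+) = 0.0008583 x 1/1 = 0.0008583 mol.
[Fe^2+] = 0.0008583 / 0.01467 L = 0.0585 M.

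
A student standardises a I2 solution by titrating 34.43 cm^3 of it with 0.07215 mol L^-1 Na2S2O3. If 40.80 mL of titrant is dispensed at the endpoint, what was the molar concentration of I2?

n(Na2S2O3) = 0.07215 x 0.04080 = 0.002944 mol.
From the balanced equation, 2 mol Na2S2O3 reacts with 1 mol I2, so n(I2) = 0.002944 x 1/2 = 0.001472 mol.
[I2] = 0.001472 / 0.03443 L = 0.0427 M.

0.0427 M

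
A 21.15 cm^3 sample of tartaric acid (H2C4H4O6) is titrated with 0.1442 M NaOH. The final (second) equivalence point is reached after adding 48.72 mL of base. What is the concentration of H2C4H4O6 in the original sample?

0.166 M

n(NaOH) = 0.1442 x 0.04872 = 0.007025 mol.
At the final (second) equivalence point, 2 mol OH^- react per mol H2C4H4O6, so n(H2C4H4O6) = 0.007025 / 2 = 0.003513 mol.
[H2C4H4O6] = 0.003513 / 0.02115 L = 0.166 M.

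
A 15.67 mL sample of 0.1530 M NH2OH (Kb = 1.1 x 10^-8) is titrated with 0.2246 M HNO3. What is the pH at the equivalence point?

n(NH2OH) = 0.1530 x 0.01567 = 0.002398 mol; V(HNO3) at equivalence = 0.002398/0.2246 = 0.01067 L.
At equivalence the base is fully converted to NH3OH+; total volume = 0.02634 L, so [NH3OH+] = 0.002398/0.02634 = 0.09101 M.
Ka(NH3OH+) = Kw/Kb = 1.0e-14 / 1.1 x 10^-8 = 9.09e-7.
[H^+] = sqrt(Ka x [NH3OH+]) = sqrt(9.09e-7 x 0.09101) = 0.000288 M.
pH = -log(0.000288) = 3.54.

3.54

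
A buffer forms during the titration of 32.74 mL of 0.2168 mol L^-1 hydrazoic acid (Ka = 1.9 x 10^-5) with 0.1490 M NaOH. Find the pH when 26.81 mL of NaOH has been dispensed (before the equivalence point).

Initial n(HN3) = 0.2168 x 0.03274 = 0.007098 mol.
n(NaOH) added = 0.1490 x 0.02681 = 0.003995 mol, converting that many moles of HN3 to N3-.
Remaining n(HN3) = 0.003103 mol; n(N3-) = 0.003995 mol.
By Henderson-Hasselbalch, pH = pKa + log([A^-]/[HA]) = 4.72 + log(0.003995/0.003103) = 4.72 + (+0.11) = 4.83.

4.83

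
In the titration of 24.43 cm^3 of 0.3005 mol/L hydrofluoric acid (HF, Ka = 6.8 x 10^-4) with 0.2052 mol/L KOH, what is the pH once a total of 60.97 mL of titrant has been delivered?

n(acid) = 0.3005 x 0.02443 = 0.007341 mol; n(KOH) added = 0.2052 x 0.06097 = 0.01251 mol.
Base is in excess by 0.01251 - 0.007341 = 0.005170 mol in a total volume of 0.08540 L.
[OH^-] = 0.005170/0.08540 = 0.06054 M, so pOH = 1.22 and pH = 14.00 - 1.22 = 12.78.

12.78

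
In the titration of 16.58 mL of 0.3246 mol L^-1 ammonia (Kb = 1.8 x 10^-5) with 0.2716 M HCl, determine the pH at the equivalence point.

5.04

n(NH3) = 0.3246 x 0.01658 = 0.005382 mol; V(HCl) at equivalence = 0.005382/0.2716 = 0.01982 L.
At equivalence the base is fully converted to NH4+; total volume = 0.03640 L, so [NH4+] = 0.005382/0.03640 = 0.1479 M.
Ka(NH4+) = Kw/Kb = 1.0e-14 / 1.8 x 10^-5 = 5.56e-10.
[H^+] = sqrt(Ka x [NH4+]) = sqrt(5.56e-10 x 0.1479) = 9.06e-6 M.
pH = -log(9.06e-6) = 5.04.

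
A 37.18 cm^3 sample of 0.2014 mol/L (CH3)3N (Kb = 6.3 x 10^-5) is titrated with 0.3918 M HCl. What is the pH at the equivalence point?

5.34

n((CH3)3N) = 0.2014 x 0.03718 = 0.007488 mol; V(HCl) at equivalence = 0.007488/0.3918 = 0.01911 L.
At equivalence the base is fully converted to (CH3)3NH+; total volume = 0.05629 L, so [(CH3)3NH+] = 0.007488/0.05629 = 0.1330 M.
Ka((CH3)3NH+) = Kw/Kb = 1.0e-14 / 6.3 x 10^-5 = 1.59e-10.
[H^+] = sqrt(Ka x [(CH3)3NH+]) = sqrt(1.59e-10 x 0.1330) = 4.60e-6 M.
pH = -log(4.60e-6) = 5.34.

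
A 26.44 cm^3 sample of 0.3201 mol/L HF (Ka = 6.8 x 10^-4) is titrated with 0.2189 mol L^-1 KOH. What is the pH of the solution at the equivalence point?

n(HF) = 0.3201 x 0.02644 = 0.008463 mol; V(KOH) at equivalence = 0.008463/0.2189 = 0.03866 L.
At equivalence all the acid is converted to F-; total volume = 0.02644 + 0.03866 = 0.06510 L, so [F-] = 0.008463/0.06510 = 0.1300 M.
Kb = Kw/Ka = 1.0e-14 / 6.8 x 10^-4 = 1.47e-11.
[OH^-] = sqrt(Kb x [F-]) = sqrt(1.47e-11 x 0.1300) = 1.38e-6 M.
pOH = 5.86, so pH = 14.00 - 5.86 = 8.14.

8.14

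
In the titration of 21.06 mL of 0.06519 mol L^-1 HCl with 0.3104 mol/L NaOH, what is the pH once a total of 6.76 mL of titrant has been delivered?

12.42

n(acid) = 0.06519 x 0.02106 = 0.001373 mol; n(NaOH) added = 0.3104 x 0.006760 = 0.002098 mol.
Base is in excess by 0.002098 - 0.001373 = 0.0007254 mol in a total volume of 0.02782 L.
[OH^-] = 0.0007254/0.02782 = 0.02607 M, so pOH = 1.58 and pH = 14.00 - 1.58 = 12.42.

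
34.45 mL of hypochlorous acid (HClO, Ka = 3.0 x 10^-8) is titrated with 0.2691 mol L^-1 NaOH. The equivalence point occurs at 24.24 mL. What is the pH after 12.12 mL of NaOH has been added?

7.52

12.12 mL is exactly half the equivalence volume (24.24/2), i.e. the half-equivalence point.
There, n(HA) = n(A^-), so pH = pKa = -log(3.0 x 10^-8) = 7.52.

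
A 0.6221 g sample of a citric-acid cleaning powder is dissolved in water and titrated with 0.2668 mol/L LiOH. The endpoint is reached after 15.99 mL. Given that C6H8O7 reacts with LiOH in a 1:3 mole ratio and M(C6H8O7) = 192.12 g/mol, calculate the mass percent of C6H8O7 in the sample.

n(LiOH) = 0.2668 x 0.01599 = 0.004266 mol.
n(C6H8O7) = 0.004266 / 3 = 0.001422 mol.
mass of C6H8O7 = 0.001422 x 192.12 = 0.2732 g.
% purity = 0.2732 / 0.6221 x 100 = 43.9%.

43.9%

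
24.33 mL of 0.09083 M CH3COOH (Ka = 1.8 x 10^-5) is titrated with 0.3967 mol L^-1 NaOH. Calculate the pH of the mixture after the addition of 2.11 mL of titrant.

4.53

Initial n(CH3COOH) = 0.09083 x 0.02433 = 0.002210 mol.
n(NaOH) added = 0.3967 x 0.002110 = 0.0008370 mol, converting that many moles of CH3COOH to CH3COO-.
Remaining n(CH3COOH) = 0.001373 mol; n(CH3COO-) = 0.0008370 mol.
By Henderson-Hasselbalch, pH = pKa + log([A^-]/[HA]) = 4.74 + log(0.0008370/0.001373) = 4.74 + (-0.21) = 4.53.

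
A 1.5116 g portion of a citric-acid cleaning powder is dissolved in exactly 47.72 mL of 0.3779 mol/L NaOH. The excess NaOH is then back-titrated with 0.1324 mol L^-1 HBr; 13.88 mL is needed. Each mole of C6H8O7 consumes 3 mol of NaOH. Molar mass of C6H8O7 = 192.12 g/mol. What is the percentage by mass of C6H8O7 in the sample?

Total n(NaOH) added = 0.3779 x 0.04772 = 0.01803 mol.
n(HBr) used = 0.1324 x 0.01388 = 0.001838 mol, which equals the excess n(NaOH).
So n(NaOH) consumed by the sample = 0.01803 - 0.001838 = 0.01620 mol.
n(C6H8O7) = 0.01620 / 3 = 0.005399 mol.
mass C6H8O7 = 0.005399 x 192.12 = 1.037 g, so %C6H8O7 = 1.037/1.5116 x 100 = 68.6%.

68.6%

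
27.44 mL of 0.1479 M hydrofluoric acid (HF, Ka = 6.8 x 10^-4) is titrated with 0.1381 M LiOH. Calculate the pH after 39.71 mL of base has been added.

n(acid) = 0.1479 x 0.02744 = 0.004058 mol; n(LiOH) added = 0.1381 x 0.03971 = 0.005484 mol.
Base is in excess by 0.005484 - 0.004058 = 0.001426 mol in a total volume of 0.06715 L.
[OH^-] = 0.001426/0.06715 = 0.02123 M, so pOH = 1.67 and pH = 14.00 - 1.67 = 12.33.

12.33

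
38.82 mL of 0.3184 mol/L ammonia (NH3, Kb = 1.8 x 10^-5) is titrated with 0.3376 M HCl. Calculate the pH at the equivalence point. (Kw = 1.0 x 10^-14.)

5.02

n(NH3) = 0.3184 x 0.03882 = 0.01236 mol; V(HCl) at equivalence = 0.01236/0.3376 = 0.03661 L.
At equivalence the base is fully converted to NH4+; total volume = 0.07543 L, so [NH4+] = 0.01236/0.07543 = 0.1639 M.
Ka(NH4+) = Kw/Kb = 1.0e-14 / 1.8 x 10^-5 = 5.56e-10.
[H^+] = sqrt(Ka x [NH4+]) = sqrt(5.56e-10 x 0.1639) = 9.54e-6 M.
pH = -log(9.54e-6) = 5.02.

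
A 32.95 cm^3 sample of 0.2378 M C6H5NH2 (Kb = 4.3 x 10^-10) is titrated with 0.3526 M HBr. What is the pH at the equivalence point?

n(C6H5NH2) = 0.2378 x 0.03295 = 0.007836 mol; V(HBr) at equivalence = 0.007836/0.3526 = 0.02222 L.
At equivalence the base is fully converted to C6H5NH3+; total volume = 0.05517 L, so [C6H5NH3+] = 0.007836/0.05517 = 0.1420 M.
Ka(C6H5NH3+) = Kw/Kb = 1.0e-14 / 4.3 x 10^-10 = 2.33e-5.
[H^+] = sqrt(Ka x [C6H5NH3+]) = sqrt(2.33e-5 x 0.1420) = 0.00182 M.
pH = -log(0.00182) = 2.74.

2.74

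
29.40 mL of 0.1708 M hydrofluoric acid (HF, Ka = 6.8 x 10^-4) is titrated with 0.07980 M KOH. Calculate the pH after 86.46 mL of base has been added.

12.21

n(acid) = 0.1708 x 0.02940 = 0.005022 mol; n(KOH) added = 0.07980 x 0.08646 = 0.006900 mol.
Base is in excess by 0.006900 - 0.005022 = 0.001878 mol in a total volume of 0.1159 L.
[OH^-] = 0.001878/0.1159 = 0.01621 M, so pOH = 1.79 and pH = 14.00 - 1.79 = 12.21.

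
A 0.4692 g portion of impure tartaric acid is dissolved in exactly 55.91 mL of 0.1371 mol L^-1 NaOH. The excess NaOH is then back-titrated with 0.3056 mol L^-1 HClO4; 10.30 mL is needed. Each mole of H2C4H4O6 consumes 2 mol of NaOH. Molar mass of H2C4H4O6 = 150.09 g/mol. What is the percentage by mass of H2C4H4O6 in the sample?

72.3%

Total n(NaOH) added = 0.1371 x 0.05591 = 0.007665 mol.
n(HClO4) used = 0.3056 x 0.01030 = 0.003148 mol, which equals the excess n(NaOH).
So n(NaOH) consumed by the sample = 0.007665 - 0.003148 = 0.004518 mol.
n(H2C4H4O6) = 0.004518 / 2 = 0.002259 mol.
mass H2C4H4O6 = 0.002259 x 150.09 = 0.3390 g, so %H2C4H4O6 = 0.3390/0.4692 x 100 = 72.3%.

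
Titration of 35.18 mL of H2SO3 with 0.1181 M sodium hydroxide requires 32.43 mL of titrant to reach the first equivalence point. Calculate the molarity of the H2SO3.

0.109 M

n(NaOH) = 0.1181 x 0.03243 = 0.003830 mol.
At the first equivalence point, 1 mol OH^- react per mol H2SO3, so n(H2SO3) = 0.003830 / 1 = 0.003830 mol.
[H2SO3] = 0.003830 / 0.03518 L = 0.109 M.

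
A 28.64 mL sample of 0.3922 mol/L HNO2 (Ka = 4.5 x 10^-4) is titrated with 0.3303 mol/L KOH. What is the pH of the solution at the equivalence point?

8.30

n(HNO2) = 0.3922 x 0.02864 = 0.01123 mol; V(KOH) at equivalence = 0.01123/0.3303 = 0.03401 L.
At equivalence all the acid is converted to NO2-; total volume = 0.02864 + 0.03401 = 0.06265 L, so [NO2-] = 0.01123/0.06265 = 0.1793 M.
Kb = Kw/Ka = 1.0e-14 / 4.5 x 10^-4 = 2.22e-11.
[OH^-] = sqrt(Kb x [NO2-]) = sqrt(2.22e-11 x 0.1793) = 2.00e-6 M.
pOH = 5.70, so pH = 14.00 - 5.70 = 8.30.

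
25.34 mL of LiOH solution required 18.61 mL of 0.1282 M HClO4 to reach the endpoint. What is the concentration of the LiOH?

0.0942 M

n(HClO4) delivered = 0.1282 x 0.01861 = 0.002386 mol.
For a 1:1 reaction, n(LiOH) = 0.002386 mol.
[LiOH] = 0.002386 mol / 0.02534 L = 0.0942 M.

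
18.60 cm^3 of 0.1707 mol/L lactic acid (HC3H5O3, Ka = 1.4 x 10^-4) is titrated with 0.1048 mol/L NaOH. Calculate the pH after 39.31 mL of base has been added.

n(acid) = 0.1707 x 0.01860 = 0.003175 mol; n(NaOH) added = 0.1048 x 0.03931 = 0.004120 mol.
Base is in excess by 0.004120 - 0.003175 = 0.0009447 mol in a total volume of 0.05791 L.
[OH^-] = 0.0009447/0.05791 = 0.01631 M, so pOH = 1.79 and pH = 14.00 - 1.79 = 12.21.

12.21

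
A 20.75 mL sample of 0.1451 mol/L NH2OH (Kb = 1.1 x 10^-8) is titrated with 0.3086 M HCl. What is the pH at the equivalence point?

3.52

n(NH2OH) = 0.1451 x 0.02075 = 0.003011 mol; V(HCl) at equivalence = 0.003011/0.3086 = 0.009756 L.
At equivalence the base is fully converted to NH3OH+; total volume = 0.03051 L, so [NH3OH+] = 0.003011/0.03051 = 0.09869 M.
Ka(NH3OH+) = Kw/Kb = 1.0e-14 / 1.1 x 10^-8 = 9.09e-7.
[H^+] = sqrt(Ka x [NH3OH+]) = sqrt(9.09e-7 x 0.09869) = 0.000300 M.
pH = -log(0.000300) = 3.52.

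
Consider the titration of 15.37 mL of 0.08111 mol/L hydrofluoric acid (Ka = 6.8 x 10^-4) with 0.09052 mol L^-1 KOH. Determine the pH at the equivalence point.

n(HF) = 0.08111 x 0.01537 = 0.001247 mol; V(KOH) at equivalence = 0.001247/0.09052 = 0.01377 L.
At equivalence all the acid is converted to F-; total volume = 0.01537 + 0.01377 = 0.02914 L, so [F-] = 0.001247/0.02914 = 0.04278 M.
Kb = Kw/Ka = 1.0e-14 / 6.8 x 10^-4 = 1.47e-11.
[OH^-] = sqrt(Kb x [F-]) = sqrt(1.47e-11 x 0.04278) = 7.93e-7 M.
pOH = 6.10, so pH = 14.00 - 6.10 = 7.90.

7.90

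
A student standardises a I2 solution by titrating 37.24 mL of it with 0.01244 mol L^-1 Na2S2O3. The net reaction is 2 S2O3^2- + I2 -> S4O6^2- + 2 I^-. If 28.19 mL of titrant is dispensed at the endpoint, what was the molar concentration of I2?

0.00471 M

n(Na2S2O3) = 0.01244 x 0.02819 = 0.0003507 mol.
From the balanced equation, 2 mol Na2S2O3 reacts with 1 mol I2, so n(I2) = 0.0003507 x 1/2 = 0.0001753 mol.
[I2] = 0.0001753 / 0.03724 L = 0.00471 M.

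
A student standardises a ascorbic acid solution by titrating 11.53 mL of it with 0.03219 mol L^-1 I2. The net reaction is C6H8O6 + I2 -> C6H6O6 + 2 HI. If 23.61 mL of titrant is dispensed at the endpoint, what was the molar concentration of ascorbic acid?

n(I2) = 0.03219 x 0.02361 = 0.0007600 mol.
From the balanced equation, 1 mol I2 reacts with 1 mol ascorbic acid, so n(ascorbic acid) = 0.0007600 x 1/1 = 0.0007600 mol.
[ascorbic acid] = 0.0007600 / 0.01153 L = 0.0659 M.

0.0659 M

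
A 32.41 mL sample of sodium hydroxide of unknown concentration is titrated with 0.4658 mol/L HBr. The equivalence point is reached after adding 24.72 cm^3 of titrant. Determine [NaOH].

n(HBr) delivered = 0.4658 x 0.02472 = 0.01151 mol.
For a 1:1 reaction, n(NaOH) = 0.01151 mol.
[NaOH] = 0.01151 mol / 0.03241 L = 0.355 M.

0.355 M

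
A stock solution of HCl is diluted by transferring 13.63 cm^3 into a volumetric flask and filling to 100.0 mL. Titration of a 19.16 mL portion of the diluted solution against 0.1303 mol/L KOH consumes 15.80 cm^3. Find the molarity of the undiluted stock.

n(KOH) = 0.1303 x 0.01580 = 0.002059 mol.
n(HCl) in the aliquot = 0.002059 mol.
[diluted HCl] = 0.002059 / 0.01916 = 0.1074 M.
Dilution factor = 100.0/13.63 = 7.337, so [stock] = 0.1074 x 7.337 = 0.788 M.

0.788 M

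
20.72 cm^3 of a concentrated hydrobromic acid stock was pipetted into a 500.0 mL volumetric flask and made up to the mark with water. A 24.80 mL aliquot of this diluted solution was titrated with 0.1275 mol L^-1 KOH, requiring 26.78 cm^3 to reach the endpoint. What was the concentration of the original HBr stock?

3.32 M

n(KOH) = 0.1275 x 0.02678 = 0.003414 mol.
n(HBr) in the aliquot = 0.003414 mol.
[diluted HBr] = 0.003414 / 0.02480 = 0.1377 M.
Dilution factor = 500.0/20.72 = 24.13, so [stock] = 0.1377 x 24.13 = 3.32 M.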